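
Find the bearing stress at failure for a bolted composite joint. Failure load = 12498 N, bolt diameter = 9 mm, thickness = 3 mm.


sigma_br = F/(d*h) = 12498/(9*3) = 462.9 MPa

462.9 MPa


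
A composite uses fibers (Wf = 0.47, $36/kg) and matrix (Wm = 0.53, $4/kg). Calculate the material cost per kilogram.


Cost = cost_f*Wf + cost_m*Wm = 36*0.47 + 4*0.53 = $19.04/kg

$19.04/kg


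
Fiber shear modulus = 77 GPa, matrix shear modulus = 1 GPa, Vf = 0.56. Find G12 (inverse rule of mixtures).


1/G12 = Vf/Gf + (1-Vf)/Gm = 0.56/77 + 0.44/1
G12 = 2.24 GPa

2.24 GPa


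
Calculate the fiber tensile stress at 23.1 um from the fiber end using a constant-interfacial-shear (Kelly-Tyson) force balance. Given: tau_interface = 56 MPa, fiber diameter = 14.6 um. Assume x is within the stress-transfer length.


Force balance: sigma_f * (pi*d^2/4) = tau * (pi*d) * x  ->  sigma_f = 4 * tau * x / d
sigma_f = 4 * 56 * 23.1 / 14.6 = 354.4 MPa

354.4 MPa


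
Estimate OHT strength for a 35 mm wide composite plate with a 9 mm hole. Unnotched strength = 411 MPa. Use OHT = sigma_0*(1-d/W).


OHT = sigma_0*(1-d/W) = 411*(1-9/35) = 305.3 MPa

305.3 MPa


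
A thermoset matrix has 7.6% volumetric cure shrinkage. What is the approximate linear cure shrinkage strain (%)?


Linear shrinkage ≈ vol_shrink/3 = 7.6/3 = 2.533%

2.533%


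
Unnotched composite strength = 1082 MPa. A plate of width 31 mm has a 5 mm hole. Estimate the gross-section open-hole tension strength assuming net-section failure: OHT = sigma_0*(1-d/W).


OHT = sigma_0*(1-d/W) = 1082*(1-5/31) = 907.5 MPa

907.5 MPa


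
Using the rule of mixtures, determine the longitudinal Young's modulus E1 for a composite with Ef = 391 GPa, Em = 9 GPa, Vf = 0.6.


E1 = Ef*Vf + Em*(1-Vf) = 391*0.6 + 9*0.4 = 238.2 GPa

238.2 GPa


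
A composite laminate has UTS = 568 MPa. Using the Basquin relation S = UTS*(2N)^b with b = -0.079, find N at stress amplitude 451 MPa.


N = 0.5 * (S/UTS)^(1/b) = 0.5 * (451/568)^(1/-0.079) = 9.2676 cycles

9.2676 cycles


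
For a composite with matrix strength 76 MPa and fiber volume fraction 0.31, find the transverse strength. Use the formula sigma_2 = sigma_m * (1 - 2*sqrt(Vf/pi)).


factor = 1 - 2*sqrt(0.31/pi) = 0.3717
sigma_2 = 76 * 0.3717 = 28.25 MPa

28.25 MPa


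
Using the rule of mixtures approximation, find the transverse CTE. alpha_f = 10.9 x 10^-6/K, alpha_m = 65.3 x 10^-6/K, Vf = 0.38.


alpha_2 = alpha_f*Vf + alpha_m*(1-Vf) = 10.9*0.38 + 65.3*0.62 = 44.6 x 10^-6/K

44.6 x 10^-6/K


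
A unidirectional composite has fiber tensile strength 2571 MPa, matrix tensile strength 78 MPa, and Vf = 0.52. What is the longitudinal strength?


sigma_1 = sigma_f*Vf + sigma_m*(1-Vf) = 2571*0.52 + 78*0.48 = 1374.4 MPa

1374.4 MPa


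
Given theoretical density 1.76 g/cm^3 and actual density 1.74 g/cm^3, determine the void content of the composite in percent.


Void% = (rho_theo - rho_actual)/rho_theo * 100 = (1.76 - 1.74)/1.76 * 100 = 1.14%

1.14%


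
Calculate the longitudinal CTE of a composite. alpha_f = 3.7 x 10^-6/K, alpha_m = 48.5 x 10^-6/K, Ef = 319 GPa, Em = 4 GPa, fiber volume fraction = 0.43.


E1 = Ef*Vf + Em*(1-Vf) = 139.45
alpha_1 = (alpha_f*Ef*Vf + alpha_m*Em*(1-Vf))/E1 = 4.43 x 10^-6/K

4.43 x 10^-6/K


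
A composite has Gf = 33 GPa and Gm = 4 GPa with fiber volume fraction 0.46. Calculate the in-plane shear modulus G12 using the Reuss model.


1/G12 = Vf/Gf + (1-Vf)/Gm = 0.46/33 + 0.54/4
G12 = 6.71 GPa

6.71 GPa


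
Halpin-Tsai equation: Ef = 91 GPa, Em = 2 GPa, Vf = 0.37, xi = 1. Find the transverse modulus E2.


eta = (Ef/Em - 1)/(Ef/Em + xi) = (45.5 - 1)/(45.5 + 1) = 0.957
E2 = Em*(1+xi*eta*Vf)/(1-eta*Vf) = 4.19 GPa

4.19 GPa


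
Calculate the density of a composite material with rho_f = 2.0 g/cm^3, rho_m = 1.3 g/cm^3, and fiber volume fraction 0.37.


rho_c = rho_f*Vf + rho_m*(1-Vf) = 2.0*0.37 + 1.3*0.63 = 1.559 g/cm^3

1.559 g/cm^3


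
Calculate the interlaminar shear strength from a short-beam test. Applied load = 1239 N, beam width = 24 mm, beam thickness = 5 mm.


ILSS = 3F/(4bh) = 3*1239/(4*24*5) = 7.74 MPa

7.74 MPa


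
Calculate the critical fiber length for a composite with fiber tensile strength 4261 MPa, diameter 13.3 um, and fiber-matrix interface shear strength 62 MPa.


Lc = sigma_f * d / (2 * tau_i) = 4261 * 13.3 / (2 * 62) = 457.0 um

457.0 um


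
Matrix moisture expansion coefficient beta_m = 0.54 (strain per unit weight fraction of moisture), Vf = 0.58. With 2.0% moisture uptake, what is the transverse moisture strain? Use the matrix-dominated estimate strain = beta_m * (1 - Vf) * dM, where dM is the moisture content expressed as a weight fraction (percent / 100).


dM = 2.0/100 = 0.02
strain = beta_m * (1-Vf) * dM = 0.54 * 0.42 * 0.02 = 0.004536

0.004536


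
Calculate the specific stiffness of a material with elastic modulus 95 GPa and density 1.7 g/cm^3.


Specific stiffness = E/rho = 95/1.7 = 55.9 GPa/(g/cm^3)

55.9 GPa/(g/cm^3)


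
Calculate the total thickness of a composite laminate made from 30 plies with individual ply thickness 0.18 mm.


h = n * t_ply = 30 * 0.18 = 5.4 mm

5.4 mm


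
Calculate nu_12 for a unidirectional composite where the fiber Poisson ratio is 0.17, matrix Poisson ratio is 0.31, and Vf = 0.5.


nu_12 = nu_f*Vf + nu_m*(1-Vf) = 0.17*0.5 + 0.31*0.5 = 0.24

0.24


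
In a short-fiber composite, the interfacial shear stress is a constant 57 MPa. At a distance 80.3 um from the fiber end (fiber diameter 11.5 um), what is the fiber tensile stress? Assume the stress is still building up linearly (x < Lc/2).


Force balance: sigma_f * (pi*d^2/4) = tau * (pi*d) * x  ->  sigma_f = 4 * tau * x / d
sigma_f = 4 * 57 * 80.3 / 11.5 = 1592.0 MPa

1592.0 MPa


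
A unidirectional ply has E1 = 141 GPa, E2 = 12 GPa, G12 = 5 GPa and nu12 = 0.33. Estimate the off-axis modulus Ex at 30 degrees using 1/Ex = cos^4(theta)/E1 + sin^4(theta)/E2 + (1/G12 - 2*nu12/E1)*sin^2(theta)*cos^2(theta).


cos^4(30) = 0.5625, sin^4(30) = 0.0625, sin^2(30)*cos^2(30) = 0.1875
1/G12 - 2*nu12/E1 = 1/5 - 2*0.33/141 = 0.195319 GPa^-1
1/Ex = 0.5625/141 + 0.0625/12 + 0.195319*0.1875 = 0.04582 GPa^-1
Ex = 21.82 GPa

21.82 GPa


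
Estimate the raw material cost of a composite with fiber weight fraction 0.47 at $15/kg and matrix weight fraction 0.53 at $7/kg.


Cost = cost_f*Wf + cost_m*Wm = 15*0.47 + 7*0.53 = $10.76/kg

$10.76/kg


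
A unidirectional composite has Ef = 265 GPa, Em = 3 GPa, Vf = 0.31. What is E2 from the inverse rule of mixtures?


1/E2 = Vf/Ef + (1-Vf)/Em = 0.31/265 + 0.69/3
E2 = 4.33 GPa

4.33 GPa


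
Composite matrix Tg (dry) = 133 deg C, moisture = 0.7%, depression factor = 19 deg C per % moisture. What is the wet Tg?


Tg_wet = Tg_dry - k*moisture = 133 - 19*0.7 = 119.7 deg C

119.7 deg C


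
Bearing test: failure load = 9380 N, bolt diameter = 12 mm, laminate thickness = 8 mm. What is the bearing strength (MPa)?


sigma_br = F/(d*h) = 9380/(12*8) = 97.7 MPa

97.7 MPa


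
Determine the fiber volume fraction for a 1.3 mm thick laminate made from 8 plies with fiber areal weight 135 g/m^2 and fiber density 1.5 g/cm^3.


Vf = n * FAW / (rho_f * h * 1000) = 8 * 135 / (1.5 * 1.3 * 1000) = 0.5538

0.5538


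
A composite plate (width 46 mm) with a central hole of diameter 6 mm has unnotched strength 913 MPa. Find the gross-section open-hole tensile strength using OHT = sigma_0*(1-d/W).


OHT = sigma_0*(1-d/W) = 913*(1-6/46) = 793.9 MPa

793.9 MPa


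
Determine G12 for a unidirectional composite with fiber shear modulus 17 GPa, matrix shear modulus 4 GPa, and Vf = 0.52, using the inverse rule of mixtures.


1/G12 = Vf/Gf + (1-Vf)/Gm = 0.52/17 + 0.48/4
G12 = 6.64 GPa

6.64 GPa


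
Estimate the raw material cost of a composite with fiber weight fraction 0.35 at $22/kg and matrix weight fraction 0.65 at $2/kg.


Cost = cost_f*Wf + cost_m*Wm = 22*0.35 + 2*0.65 = $9.0/kg

$9.0/kg


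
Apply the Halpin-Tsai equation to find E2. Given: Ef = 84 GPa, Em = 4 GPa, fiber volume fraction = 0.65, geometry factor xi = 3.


eta = (Ef/Em - 1)/(Ef/Em + xi) = (21.0 - 1)/(21.0 + 3) = 0.8333
E2 = Em*(1+xi*eta*Vf)/(1-eta*Vf) = 22.91 GPa

22.91 GPa


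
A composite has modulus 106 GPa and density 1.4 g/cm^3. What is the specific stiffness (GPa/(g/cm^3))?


Specific stiffness = E/rho = 106/1.4 = 75.7 GPa/(g/cm^3)

75.7 GPa/(g/cm^3)


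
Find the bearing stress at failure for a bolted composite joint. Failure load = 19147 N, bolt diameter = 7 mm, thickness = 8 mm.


sigma_br = F/(d*h) = 19147/(7*8) = 341.9 MPa

341.9 MPa


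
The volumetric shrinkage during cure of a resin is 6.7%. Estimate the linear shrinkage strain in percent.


Linear shrinkage ≈ vol_shrink/3 = 6.7/3 = 2.233%

2.233%


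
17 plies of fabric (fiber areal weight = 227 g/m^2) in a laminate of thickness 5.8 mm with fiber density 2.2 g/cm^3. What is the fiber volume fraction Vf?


Vf = n * FAW / (rho_f * h * 1000) = 17 * 227 / (2.2 * 5.8 * 1000) = 0.3024

0.3024


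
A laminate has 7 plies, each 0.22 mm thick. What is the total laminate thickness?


h = n * t_ply = 7 * 0.22 = 1.54 mm

1.54 mm


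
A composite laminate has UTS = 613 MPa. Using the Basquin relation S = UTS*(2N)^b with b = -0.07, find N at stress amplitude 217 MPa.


N = 0.5 * (S/UTS)^(1/b) = 0.5 * (217/613)^(1/-0.07) = 1.3862e+06 cycles

1.3862e+06 cycles


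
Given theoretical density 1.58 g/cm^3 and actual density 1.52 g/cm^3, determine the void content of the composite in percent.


Void% = (rho_theo - rho_actual)/rho_theo * 100 = (1.58 - 1.52)/1.58 * 100 = 3.8%

3.8%


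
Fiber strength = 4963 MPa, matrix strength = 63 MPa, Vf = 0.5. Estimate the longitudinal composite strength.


sigma_1 = sigma_f*Vf + sigma_m*(1-Vf) = 4963*0.5 + 63*0.5 = 2513.0 MPa

2513.0 MPa


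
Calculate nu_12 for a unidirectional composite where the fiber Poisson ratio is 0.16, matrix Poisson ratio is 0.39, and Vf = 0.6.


nu_12 = nu_f*Vf + nu_m*(1-Vf) = 0.16*0.6 + 0.39*0.4 = 0.252

0.252


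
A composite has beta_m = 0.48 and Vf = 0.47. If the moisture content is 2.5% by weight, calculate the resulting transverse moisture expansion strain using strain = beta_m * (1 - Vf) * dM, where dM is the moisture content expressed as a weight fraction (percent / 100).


dM = 2.5/100 = 0.025
strain = beta_m * (1-Vf) * dM = 0.48 * 0.53 * 0.025 = 0.00636

0.00636


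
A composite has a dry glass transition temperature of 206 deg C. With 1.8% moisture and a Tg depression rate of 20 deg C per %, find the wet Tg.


Tg_wet = Tg_dry - k*moisture = 206 - 20*1.8 = 170.0 deg C

170.0 deg C


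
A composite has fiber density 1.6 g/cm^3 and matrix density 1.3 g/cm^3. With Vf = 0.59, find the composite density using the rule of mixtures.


rho_c = rho_f*Vf + rho_m*(1-Vf) = 1.6*0.59 + 1.3*0.41 = 1.477 g/cm^3

1.477 g/cm^3


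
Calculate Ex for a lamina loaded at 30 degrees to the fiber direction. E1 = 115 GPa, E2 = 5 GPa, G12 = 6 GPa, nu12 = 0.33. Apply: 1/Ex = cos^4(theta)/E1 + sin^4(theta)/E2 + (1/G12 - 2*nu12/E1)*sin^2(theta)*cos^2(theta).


cos^4(30) = 0.5625, sin^4(30) = 0.0625, sin^2(30)*cos^2(30) = 0.1875
1/G12 - 2*nu12/E1 = 1/6 - 2*0.33/115 = 0.160928 GPa^-1
1/Ex = 0.5625/115 + 0.0625/5 + 0.160928*0.1875 = 0.0475652 GPa^-1
Ex = 21.02 GPa

21.02 GPa


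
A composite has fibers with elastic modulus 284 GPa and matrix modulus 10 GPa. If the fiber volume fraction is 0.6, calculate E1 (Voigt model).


E1 = Ef*Vf + Em*(1-Vf) = 284*0.6 + 10*0.4 = 174.4 GPa

174.4 GPa


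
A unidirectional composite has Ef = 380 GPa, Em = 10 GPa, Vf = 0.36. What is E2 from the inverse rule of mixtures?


1/E2 = Vf/Ef + (1-Vf)/Em = 0.36/380 + 0.64/10
E2 = 15.4 GPa

15.4 GPa


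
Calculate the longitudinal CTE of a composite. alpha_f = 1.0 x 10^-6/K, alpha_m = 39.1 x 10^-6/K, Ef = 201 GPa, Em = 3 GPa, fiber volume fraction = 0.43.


E1 = Ef*Vf + Em*(1-Vf) = 88.14
alpha_1 = (alpha_f*Ef*Vf + alpha_m*Em*(1-Vf))/E1 = 1.74 x 10^-6/K

1.74 x 10^-6/K


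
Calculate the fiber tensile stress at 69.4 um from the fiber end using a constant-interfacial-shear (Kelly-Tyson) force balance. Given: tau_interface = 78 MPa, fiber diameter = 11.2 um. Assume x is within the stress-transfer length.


Force balance: sigma_f * (pi*d^2/4) = tau * (pi*d) * x  ->  sigma_f = 4 * tau * x / d
sigma_f = 4 * 78 * 69.4 / 11.2 = 1933.3 MPa

1933.3 MPa


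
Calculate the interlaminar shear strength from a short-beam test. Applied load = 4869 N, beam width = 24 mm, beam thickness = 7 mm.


ILSS = 3F/(4bh) = 3*4869/(4*24*7) = 21.74 MPa

21.74 MPa


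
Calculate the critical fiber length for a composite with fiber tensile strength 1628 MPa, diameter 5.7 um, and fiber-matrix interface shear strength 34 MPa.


Lc = sigma_f * d / (2 * tau_i) = 1628 * 5.7 / (2 * 34) = 136.5 um

136.5 um


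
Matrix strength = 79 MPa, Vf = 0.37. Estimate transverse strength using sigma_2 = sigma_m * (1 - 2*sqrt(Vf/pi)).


factor = 1 - 2*sqrt(0.37/pi) = 0.3136
sigma_2 = 79 * 0.3136 = 24.78 MPa

24.78 MPa


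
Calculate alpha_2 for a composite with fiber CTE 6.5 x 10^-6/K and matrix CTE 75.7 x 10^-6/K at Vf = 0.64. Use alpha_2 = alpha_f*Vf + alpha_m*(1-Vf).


alpha_2 = alpha_f*Vf + alpha_m*(1-Vf) = 6.5*0.64 + 75.7*0.36 = 31.4 x 10^-6/K

31.4 x 10^-6/K


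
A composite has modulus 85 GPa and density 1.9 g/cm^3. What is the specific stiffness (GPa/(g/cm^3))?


Specific stiffness = E/rho = 85/1.9 = 44.7 GPa/(g/cm^3)

44.7 GPa/(g/cm^3)


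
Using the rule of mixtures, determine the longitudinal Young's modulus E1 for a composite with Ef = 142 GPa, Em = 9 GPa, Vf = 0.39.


E1 = Ef*Vf + Em*(1-Vf) = 142*0.39 + 9*0.61 = 60.87 GPa

60.87 GPa


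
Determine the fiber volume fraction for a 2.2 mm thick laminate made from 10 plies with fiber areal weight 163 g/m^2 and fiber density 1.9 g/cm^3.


Vf = n * FAW / (rho_f * h * 1000) = 10 * 163 / (1.9 * 2.2 * 1000) = 0.39

0.39


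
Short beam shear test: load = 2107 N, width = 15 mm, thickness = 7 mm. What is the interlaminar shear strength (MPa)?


ILSS = 3F/(4bh) = 3*2107/(4*15*7) = 15.05 MPa

15.05 MPa


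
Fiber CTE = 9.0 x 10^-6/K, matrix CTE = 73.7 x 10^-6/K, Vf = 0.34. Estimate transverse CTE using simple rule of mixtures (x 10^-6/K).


alpha_2 = alpha_f*Vf + alpha_m*(1-Vf) = 9.0*0.34 + 73.7*0.66 = 51.7 x 10^-6/K

51.7 x 10^-6/K


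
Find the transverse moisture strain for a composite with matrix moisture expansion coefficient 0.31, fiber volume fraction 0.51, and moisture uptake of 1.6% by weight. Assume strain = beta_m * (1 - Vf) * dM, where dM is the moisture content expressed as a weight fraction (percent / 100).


dM = 1.6/100 = 0.016
strain = beta_m * (1-Vf) * dM = 0.31 * 0.49 * 0.016 = 0.0024304

0.0024304


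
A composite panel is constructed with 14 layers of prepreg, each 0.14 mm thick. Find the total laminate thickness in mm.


h = n * t_ply = 14 * 0.14 = 1.96 mm

1.96 mm


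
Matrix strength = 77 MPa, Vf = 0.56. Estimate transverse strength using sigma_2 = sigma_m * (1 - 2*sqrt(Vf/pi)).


factor = 1 - 2*sqrt(0.56/pi) = 0.1556
sigma_2 = 77 * 0.1556 = 11.98 MPa

11.98 MPa


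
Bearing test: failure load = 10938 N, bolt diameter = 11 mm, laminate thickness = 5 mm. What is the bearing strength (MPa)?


sigma_br = F/(d*h) = 10938/(11*5) = 198.9 MPa

198.9 MPa


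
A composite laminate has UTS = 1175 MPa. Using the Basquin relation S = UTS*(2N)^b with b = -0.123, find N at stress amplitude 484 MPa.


N = 0.5 * (S/UTS)^(1/b) = 0.5 * (484/1175)^(1/-0.123) = 677.0432 cycles

677.0432 cycles


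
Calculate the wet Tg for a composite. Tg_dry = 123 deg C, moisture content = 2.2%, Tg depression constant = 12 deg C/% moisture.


Tg_wet = Tg_dry - k*moisture = 123 - 12*2.2 = 96.6 deg C

96.6 deg C


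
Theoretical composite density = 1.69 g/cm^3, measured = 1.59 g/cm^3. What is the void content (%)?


Void% = (rho_theo - rho_actual)/rho_theo * 100 = (1.69 - 1.59)/1.69 * 100 = 5.92%

5.92%


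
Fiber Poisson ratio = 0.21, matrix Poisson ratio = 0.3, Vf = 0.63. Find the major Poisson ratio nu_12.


nu_12 = nu_f*Vf + nu_m*(1-Vf) = 0.21*0.63 + 0.3*0.37 = 0.2433

0.2433


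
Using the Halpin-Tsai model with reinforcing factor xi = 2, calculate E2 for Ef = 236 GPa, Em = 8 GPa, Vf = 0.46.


eta = (Ef/Em - 1)/(Ef/Em + xi) = (29.5 - 1)/(29.5 + 2) = 0.9048
E2 = Em*(1+xi*eta*Vf)/(1-eta*Vf) = 25.11 GPa

25.11 GPa


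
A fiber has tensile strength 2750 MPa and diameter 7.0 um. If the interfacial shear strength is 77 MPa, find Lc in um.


Lc = sigma_f * d / (2 * tau_i) = 2750 * 7.0 / (2 * 77) = 125.0 um

125.0 um


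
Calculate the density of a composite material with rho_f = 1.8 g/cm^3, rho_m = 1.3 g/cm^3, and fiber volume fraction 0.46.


rho_c = rho_f*Vf + rho_m*(1-Vf) = 1.8*0.46 + 1.3*0.54 = 1.53 g/cm^3

1.53 g/cm^3


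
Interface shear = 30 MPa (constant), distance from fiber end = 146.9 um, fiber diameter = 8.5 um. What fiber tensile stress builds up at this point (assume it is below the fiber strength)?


Force balance: sigma_f * (pi*d^2/4) = tau * (pi*d) * x  ->  sigma_f = 4 * tau * x / d
sigma_f = 4 * 30 * 146.9 / 8.5 = 2073.9 MPa

2073.9 MPa


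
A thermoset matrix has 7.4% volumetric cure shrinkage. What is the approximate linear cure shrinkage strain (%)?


Linear shrinkage ≈ vol_shrink/3 = 7.4/3 = 2.467%

2.467%


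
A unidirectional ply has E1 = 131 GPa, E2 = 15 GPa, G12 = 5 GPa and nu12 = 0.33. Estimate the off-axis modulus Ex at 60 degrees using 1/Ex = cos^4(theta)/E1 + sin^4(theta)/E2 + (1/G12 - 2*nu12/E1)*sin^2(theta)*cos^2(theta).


cos^4(60) = 0.0625, sin^4(60) = 0.5625, sin^2(60)*cos^2(60) = 0.1875
1/G12 - 2*nu12/E1 = 1/5 - 2*0.33/131 = 0.194962 GPa^-1
1/Ex = 0.0625/131 + 0.5625/15 + 0.194962*0.1875 = 0.0745324 GPa^-1
Ex = 13.42 GPa

13.42 GPa


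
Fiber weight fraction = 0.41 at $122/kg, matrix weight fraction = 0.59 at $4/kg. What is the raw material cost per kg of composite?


Cost = cost_f*Wf + cost_m*Wm = 122*0.41 + 4*0.59 = $52.38/kg

$52.38/kg


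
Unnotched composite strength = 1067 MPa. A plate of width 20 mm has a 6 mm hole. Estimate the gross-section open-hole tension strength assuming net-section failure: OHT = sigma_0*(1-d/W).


OHT = sigma_0*(1-d/W) = 1067*(1-6/20) = 746.9 MPa

746.9 MPa


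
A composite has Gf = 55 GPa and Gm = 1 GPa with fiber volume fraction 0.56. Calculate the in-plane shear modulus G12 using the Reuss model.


1/G12 = Vf/Gf + (1-Vf)/Gm = 0.56/55 + 0.44/1
G12 = 2.22 GPa

2.22 GPa


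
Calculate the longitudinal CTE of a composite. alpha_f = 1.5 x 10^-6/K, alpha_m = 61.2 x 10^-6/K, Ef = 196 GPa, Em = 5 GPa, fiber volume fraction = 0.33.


E1 = Ef*Vf + Em*(1-Vf) = 68.03
alpha_1 = (alpha_f*Ef*Vf + alpha_m*Em*(1-Vf))/E1 = 4.44 x 10^-6/K

4.44 x 10^-6/K


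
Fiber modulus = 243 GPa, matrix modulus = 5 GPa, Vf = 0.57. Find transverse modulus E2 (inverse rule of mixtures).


1/E2 = Vf/Ef + (1-Vf)/Em = 0.57/243 + 0.43/5
E2 = 11.32 GPa

11.32 GPa


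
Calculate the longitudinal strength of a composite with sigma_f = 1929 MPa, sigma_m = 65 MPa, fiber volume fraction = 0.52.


sigma_1 = sigma_f*Vf + sigma_m*(1-Vf) = 1929*0.52 + 65*0.48 = 1034.3 MPa

1034.3 MPa


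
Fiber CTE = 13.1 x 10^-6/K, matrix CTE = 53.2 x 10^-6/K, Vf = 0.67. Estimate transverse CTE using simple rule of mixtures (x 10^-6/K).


alpha_2 = alpha_f*Vf + alpha_m*(1-Vf) = 13.1*0.67 + 53.2*0.33 = 26.3 x 10^-6/K

26.3 x 10^-6/K


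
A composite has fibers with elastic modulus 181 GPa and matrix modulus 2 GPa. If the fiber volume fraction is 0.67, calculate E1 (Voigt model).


E1 = Ef*Vf + Em*(1-Vf) = 181*0.67 + 2*0.33 = 121.93 GPa

121.93 GPa


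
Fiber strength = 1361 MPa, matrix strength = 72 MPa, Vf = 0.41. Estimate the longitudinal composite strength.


sigma_1 = sigma_f*Vf + sigma_m*(1-Vf) = 1361*0.41 + 72*0.59 = 600.5 MPa

600.5 MPa


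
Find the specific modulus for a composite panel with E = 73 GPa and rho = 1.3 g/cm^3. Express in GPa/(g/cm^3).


Specific stiffness = E/rho = 73/1.3 = 56.2 GPa/(g/cm^3)

56.2 GPa/(g/cm^3)


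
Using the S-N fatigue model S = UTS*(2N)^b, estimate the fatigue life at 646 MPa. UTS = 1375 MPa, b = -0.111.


N = 0.5 * (S/UTS)^(1/b) = 0.5 * (646/1375)^(1/-0.111) = 451.3955 cycles

451.3955 cycles


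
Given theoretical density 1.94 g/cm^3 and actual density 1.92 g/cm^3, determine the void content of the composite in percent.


Void% = (rho_theo - rho_actual)/rho_theo * 100 = (1.94 - 1.92)/1.94 * 100 = 1.03%

1.03%


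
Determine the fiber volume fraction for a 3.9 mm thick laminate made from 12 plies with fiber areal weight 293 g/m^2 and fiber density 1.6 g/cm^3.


Vf = n * FAW / (rho_f * h * 1000) = 12 * 293 / (1.6 * 3.9 * 1000) = 0.5635

0.5635


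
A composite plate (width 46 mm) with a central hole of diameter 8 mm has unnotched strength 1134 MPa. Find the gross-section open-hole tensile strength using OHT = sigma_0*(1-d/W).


OHT = sigma_0*(1-d/W) = 1134*(1-8/46) = 936.8 MPa

936.8 MPa


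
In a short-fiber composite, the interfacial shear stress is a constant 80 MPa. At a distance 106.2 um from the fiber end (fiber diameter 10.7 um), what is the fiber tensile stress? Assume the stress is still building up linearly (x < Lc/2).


Force balance: sigma_f * (pi*d^2/4) = tau * (pi*d) * x  ->  sigma_f = 4 * tau * x / d
sigma_f = 4 * 80 * 106.2 / 10.7 = 3176.1 MPa

3176.1 MPa


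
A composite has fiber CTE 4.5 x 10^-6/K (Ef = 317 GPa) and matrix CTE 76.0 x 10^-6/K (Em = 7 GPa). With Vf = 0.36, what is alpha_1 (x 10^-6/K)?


E1 = Ef*Vf + Em*(1-Vf) = 118.6
alpha_1 = (alpha_f*Ef*Vf + alpha_m*Em*(1-Vf))/E1 = 7.2 x 10^-6/K

7.2 x 10^-6/K


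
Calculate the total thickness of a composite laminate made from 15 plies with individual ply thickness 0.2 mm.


h = n * t_ply = 15 * 0.2 = 3.0 mm

3.0 mm


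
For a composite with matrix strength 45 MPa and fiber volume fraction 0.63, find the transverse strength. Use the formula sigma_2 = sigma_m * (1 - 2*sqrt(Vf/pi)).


factor = 1 - 2*sqrt(0.63/pi) = 0.1044
sigma_2 = 45 * 0.1044 = 4.7 MPa

4.7 MPa


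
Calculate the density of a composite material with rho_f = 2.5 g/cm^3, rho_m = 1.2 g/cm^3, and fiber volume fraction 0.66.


rho_c = rho_f*Vf + rho_m*(1-Vf) = 2.5*0.66 + 1.2*0.34 = 2.058 g/cm^3

2.058 g/cm^3


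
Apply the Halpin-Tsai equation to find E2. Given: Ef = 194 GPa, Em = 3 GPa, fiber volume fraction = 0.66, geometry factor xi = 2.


eta = (Ef/Em - 1)/(Ef/Em + xi) = (64.6667 - 1)/(64.6667 + 2) = 0.955
E2 = Em*(1+xi*eta*Vf)/(1-eta*Vf) = 18.34 GPa

18.34 GPa


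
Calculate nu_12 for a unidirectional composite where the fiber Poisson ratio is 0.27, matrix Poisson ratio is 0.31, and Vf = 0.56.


nu_12 = nu_f*Vf + nu_m*(1-Vf) = 0.27*0.56 + 0.31*0.44 = 0.2876

0.2876


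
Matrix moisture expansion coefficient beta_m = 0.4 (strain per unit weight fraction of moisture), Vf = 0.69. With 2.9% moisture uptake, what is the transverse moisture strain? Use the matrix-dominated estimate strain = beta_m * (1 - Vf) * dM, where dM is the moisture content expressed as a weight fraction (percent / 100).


dM = 2.9/100 = 0.029
strain = beta_m * (1-Vf) * dM = 0.4 * 0.31 * 0.029 = 0.003596

0.003596


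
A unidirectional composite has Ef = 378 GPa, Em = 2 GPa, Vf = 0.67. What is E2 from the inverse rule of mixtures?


1/E2 = Vf/Ef + (1-Vf)/Em = 0.67/378 + 0.33/2
E2 = 6.0 GPa

6.0 GPa


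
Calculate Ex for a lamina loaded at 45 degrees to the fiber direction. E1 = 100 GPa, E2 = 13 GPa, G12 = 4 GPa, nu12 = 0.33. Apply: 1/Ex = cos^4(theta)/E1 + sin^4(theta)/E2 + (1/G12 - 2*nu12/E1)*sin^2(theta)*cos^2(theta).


cos^4(45) = 0.25, sin^4(45) = 0.25, sin^2(45)*cos^2(45) = 0.25
1/G12 - 2*nu12/E1 = 1/4 - 2*0.33/100 = 0.2434 GPa^-1
1/Ex = 0.25/100 + 0.25/13 + 0.2434*0.25 = 0.0825808 GPa^-1
Ex = 12.11 GPa

12.11 GPa


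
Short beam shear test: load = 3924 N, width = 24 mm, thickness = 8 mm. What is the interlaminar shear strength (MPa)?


ILSS = 3F/(4bh) = 3*3924/(4*24*8) = 15.33 MPa

15.33 MPa


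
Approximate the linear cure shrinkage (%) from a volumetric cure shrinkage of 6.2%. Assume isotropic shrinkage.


Linear shrinkage ≈ vol_shrink/3 = 6.2/3 = 2.067%

2.067%


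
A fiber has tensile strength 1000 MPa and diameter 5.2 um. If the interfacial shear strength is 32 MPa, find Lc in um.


Lc = sigma_f * d / (2 * tau_i) = 1000 * 5.2 / (2 * 32) = 81.3 um

81.3 um


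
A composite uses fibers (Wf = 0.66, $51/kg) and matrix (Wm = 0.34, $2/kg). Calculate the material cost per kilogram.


Cost = cost_f*Wf + cost_m*Wm = 51*0.66 + 2*0.34 = $34.34/kg

$34.34/kg


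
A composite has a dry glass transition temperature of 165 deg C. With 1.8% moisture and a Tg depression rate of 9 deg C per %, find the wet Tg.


Tg_wet = Tg_dry - k*moisture = 165 - 9*1.8 = 148.8 deg C

148.8 deg C


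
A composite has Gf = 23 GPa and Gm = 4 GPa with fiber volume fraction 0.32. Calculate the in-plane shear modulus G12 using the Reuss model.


1/G12 = Vf/Gf + (1-Vf)/Gm = 0.32/23 + 0.68/4
G12 = 5.44 GPa

5.44 GPa


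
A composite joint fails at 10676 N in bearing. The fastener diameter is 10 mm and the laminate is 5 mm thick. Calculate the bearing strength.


sigma_br = F/(d*h) = 10676/(10*5) = 213.5 MPa

213.5 MPa


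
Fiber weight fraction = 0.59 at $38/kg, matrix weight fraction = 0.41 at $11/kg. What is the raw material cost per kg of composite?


Cost = cost_f*Wf + cost_m*Wm = 38*0.59 + 11*0.41 = $26.93/kg

$26.93/kg


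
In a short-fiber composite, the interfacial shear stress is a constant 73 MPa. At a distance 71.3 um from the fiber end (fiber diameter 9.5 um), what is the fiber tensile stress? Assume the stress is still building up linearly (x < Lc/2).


Force balance: sigma_f * (pi*d^2/4) = tau * (pi*d) * x  ->  sigma_f = 4 * tau * x / d
sigma_f = 4 * 73 * 71.3 / 9.5 = 2191.5 MPa

2191.5 MPa


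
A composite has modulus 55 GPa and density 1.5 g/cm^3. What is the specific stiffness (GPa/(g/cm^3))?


Specific stiffness = E/rho = 55/1.5 = 36.7 GPa/(g/cm^3)

36.7 GPa/(g/cm^3)


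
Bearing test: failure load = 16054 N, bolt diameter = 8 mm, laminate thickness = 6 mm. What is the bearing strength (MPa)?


sigma_br = F/(d*h) = 16054/(8*6) = 334.5 MPa

334.5 MPa


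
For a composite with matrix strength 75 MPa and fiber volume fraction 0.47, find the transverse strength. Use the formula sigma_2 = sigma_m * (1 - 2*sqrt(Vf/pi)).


factor = 1 - 2*sqrt(0.47/pi) = 0.2264
sigma_2 = 75 * 0.2264 = 16.98 MPa

16.98 MPa


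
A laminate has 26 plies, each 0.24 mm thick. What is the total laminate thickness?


h = n * t_ply = 26 * 0.24 = 6.24 mm

6.24 mm


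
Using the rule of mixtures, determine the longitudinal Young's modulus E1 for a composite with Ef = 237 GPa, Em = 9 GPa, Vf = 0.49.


E1 = Ef*Vf + Em*(1-Vf) = 237*0.49 + 9*0.51 = 120.72 GPa

120.72 GPa


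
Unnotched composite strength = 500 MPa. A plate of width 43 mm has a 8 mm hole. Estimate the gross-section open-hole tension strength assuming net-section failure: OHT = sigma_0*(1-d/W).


OHT = sigma_0*(1-d/W) = 500*(1-8/43) = 407.0 MPa

407.0 MPa


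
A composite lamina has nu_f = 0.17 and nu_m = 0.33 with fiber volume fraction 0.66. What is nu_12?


nu_12 = nu_f*Vf + nu_m*(1-Vf) = 0.17*0.66 + 0.33*0.34 = 0.2244

0.2244


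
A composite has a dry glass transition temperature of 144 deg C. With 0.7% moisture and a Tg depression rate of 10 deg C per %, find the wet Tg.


Tg_wet = Tg_dry - k*moisture = 144 - 10*0.7 = 137.0 deg C

137.0 deg C


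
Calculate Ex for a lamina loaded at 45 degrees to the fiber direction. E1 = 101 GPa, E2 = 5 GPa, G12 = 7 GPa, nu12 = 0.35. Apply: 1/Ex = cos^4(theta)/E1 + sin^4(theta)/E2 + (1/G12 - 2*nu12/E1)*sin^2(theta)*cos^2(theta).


cos^4(45) = 0.25, sin^4(45) = 0.25, sin^2(45)*cos^2(45) = 0.25
1/G12 - 2*nu12/E1 = 1/7 - 2*0.35/101 = 0.135926 GPa^-1
1/Ex = 0.25/101 + 0.25/5 + 0.135926*0.25 = 0.0864569 GPa^-1
Ex = 11.57 GPa

11.57 GPa


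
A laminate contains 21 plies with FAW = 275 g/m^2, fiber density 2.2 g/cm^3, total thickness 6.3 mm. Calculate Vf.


Vf = n * FAW / (rho_f * h * 1000) = 21 * 275 / (2.2 * 6.3 * 1000) = 0.4167

0.4167


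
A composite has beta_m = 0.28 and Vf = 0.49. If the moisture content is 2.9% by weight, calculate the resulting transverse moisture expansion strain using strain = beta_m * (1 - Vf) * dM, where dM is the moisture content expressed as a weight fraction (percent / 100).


dM = 2.9/100 = 0.029
strain = beta_m * (1-Vf) * dM = 0.28 * 0.51 * 0.029 = 0.0041412

0.0041412


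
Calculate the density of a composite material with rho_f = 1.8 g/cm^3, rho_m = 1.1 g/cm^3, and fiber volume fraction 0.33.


rho_c = rho_f*Vf + rho_m*(1-Vf) = 1.8*0.33 + 1.1*0.67 = 1.331 g/cm^3

1.331 g/cm^3


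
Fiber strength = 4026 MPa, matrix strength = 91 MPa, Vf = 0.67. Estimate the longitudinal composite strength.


sigma_1 = sigma_f*Vf + sigma_m*(1-Vf) = 4026*0.67 + 91*0.33 = 2727.5 MPa

2727.5 MPa


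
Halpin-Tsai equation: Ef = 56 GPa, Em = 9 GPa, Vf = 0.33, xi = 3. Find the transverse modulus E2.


eta = (Ef/Em - 1)/(Ef/Em + xi) = (6.2222 - 1)/(6.2222 + 3) = 0.5663
E2 = Em*(1+xi*eta*Vf)/(1-eta*Vf) = 17.27 GPa

17.27 GPa


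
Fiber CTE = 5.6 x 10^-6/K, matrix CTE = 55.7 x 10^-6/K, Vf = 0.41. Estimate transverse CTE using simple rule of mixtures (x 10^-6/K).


alpha_2 = alpha_f*Vf + alpha_m*(1-Vf) = 5.6*0.41 + 55.7*0.59 = 35.2 x 10^-6/K

35.2 x 10^-6/K


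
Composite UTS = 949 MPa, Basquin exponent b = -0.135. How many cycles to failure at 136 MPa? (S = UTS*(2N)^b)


N = 0.5 * (S/UTS)^(1/b) = 0.5 * (136/949)^(1/-0.135) = 888795.5801 cycles

888795.5801 cycles


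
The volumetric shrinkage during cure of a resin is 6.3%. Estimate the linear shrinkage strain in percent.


Linear shrinkage ≈ vol_shrink/3 = 6.3/3 = 2.1%

2.1%


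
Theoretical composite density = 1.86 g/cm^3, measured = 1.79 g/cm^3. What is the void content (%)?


Void% = (rho_theo - rho_actual)/rho_theo * 100 = (1.86 - 1.79)/1.86 * 100 = 3.76%

3.76%


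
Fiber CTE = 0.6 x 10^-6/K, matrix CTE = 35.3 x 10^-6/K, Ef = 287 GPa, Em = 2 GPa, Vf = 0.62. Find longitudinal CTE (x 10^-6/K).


E1 = Ef*Vf + Em*(1-Vf) = 178.7
alpha_1 = (alpha_f*Ef*Vf + alpha_m*Em*(1-Vf))/E1 = 0.75 x 10^-6/K

0.75 x 10^-6/K


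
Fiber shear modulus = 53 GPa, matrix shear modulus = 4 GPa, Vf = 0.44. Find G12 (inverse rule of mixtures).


1/G12 = Vf/Gf + (1-Vf)/Gm = 0.44/53 + 0.56/4
G12 = 6.74 GPa

6.74 GPa


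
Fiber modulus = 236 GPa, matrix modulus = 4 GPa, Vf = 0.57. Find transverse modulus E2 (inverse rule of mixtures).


1/E2 = Vf/Ef + (1-Vf)/Em = 0.57/236 + 0.43/4
E2 = 9.1 GPa

9.1 GPa


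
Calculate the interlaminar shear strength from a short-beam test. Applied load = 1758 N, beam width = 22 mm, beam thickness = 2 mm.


ILSS = 3F/(4bh) = 3*1758/(4*22*2) = 29.97 MPa

29.97 MPa


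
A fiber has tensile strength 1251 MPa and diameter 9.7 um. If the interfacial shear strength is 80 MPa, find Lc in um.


Lc = sigma_f * d / (2 * tau_i) = 1251 * 9.7 / (2 * 80) = 75.8 um

75.8 um


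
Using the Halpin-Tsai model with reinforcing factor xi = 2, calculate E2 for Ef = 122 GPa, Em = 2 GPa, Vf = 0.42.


eta = (Ef/Em - 1)/(Ef/Em + xi) = (61.0 - 1)/(61.0 + 2) = 0.9524
E2 = Em*(1+xi*eta*Vf)/(1-eta*Vf) = 6.0 GPa

6.0 GPa


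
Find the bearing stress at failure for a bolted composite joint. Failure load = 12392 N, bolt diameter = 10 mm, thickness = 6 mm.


sigma_br = F/(d*h) = 12392/(10*6) = 206.5 MPa

206.5 MPa


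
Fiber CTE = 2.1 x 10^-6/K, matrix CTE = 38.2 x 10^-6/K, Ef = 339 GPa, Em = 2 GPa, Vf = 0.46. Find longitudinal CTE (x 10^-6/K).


E1 = Ef*Vf + Em*(1-Vf) = 157.02
alpha_1 = (alpha_f*Ef*Vf + alpha_m*Em*(1-Vf))/E1 = 2.35 x 10^-6/K

2.35 x 10^-6/K


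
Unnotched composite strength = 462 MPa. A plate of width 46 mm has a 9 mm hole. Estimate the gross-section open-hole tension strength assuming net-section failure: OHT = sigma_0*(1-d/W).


OHT = sigma_0*(1-d/W) = 462*(1-9/46) = 371.6 MPa

371.6 MPa


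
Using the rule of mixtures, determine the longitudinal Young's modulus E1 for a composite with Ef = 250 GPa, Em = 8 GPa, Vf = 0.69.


E1 = Ef*Vf + Em*(1-Vf) = 250*0.69 + 8*0.31 = 174.98 GPa

174.98 GPa


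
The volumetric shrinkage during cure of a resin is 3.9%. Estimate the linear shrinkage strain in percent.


Linear shrinkage ≈ vol_shrink/3 = 3.9/3 = 1.3%

1.3%


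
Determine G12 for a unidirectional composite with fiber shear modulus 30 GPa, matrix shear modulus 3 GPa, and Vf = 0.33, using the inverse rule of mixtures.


1/G12 = Vf/Gf + (1-Vf)/Gm = 0.33/30 + 0.67/3
G12 = 4.27 GPa

4.27 GPa


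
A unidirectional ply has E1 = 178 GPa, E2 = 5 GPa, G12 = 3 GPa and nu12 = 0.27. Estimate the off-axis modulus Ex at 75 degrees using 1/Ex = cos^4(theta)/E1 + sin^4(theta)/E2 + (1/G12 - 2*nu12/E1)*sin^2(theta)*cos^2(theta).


cos^4(75) = 0.004487, sin^4(75) = 0.870513, sin^2(75)*cos^2(75) = 0.0625
1/G12 - 2*nu12/E1 = 1/3 - 2*0.27/178 = 0.3303 GPa^-1
1/Ex = 0.004487/178 + 0.870513/5 + 0.3303*0.0625 = 0.1947715 GPa^-1
Ex = 5.13 GPa

5.13 GPa


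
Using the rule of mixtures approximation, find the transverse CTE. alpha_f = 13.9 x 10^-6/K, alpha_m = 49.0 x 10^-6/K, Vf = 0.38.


alpha_2 = alpha_f*Vf + alpha_m*(1-Vf) = 13.9*0.38 + 49.0*0.62 = 35.7 x 10^-6/K

35.7 x 10^-6/K


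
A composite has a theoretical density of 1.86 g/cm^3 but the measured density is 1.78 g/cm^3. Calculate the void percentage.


Void% = (rho_theo - rho_actual)/rho_theo * 100 = (1.86 - 1.78)/1.86 * 100 = 4.3%

4.3%


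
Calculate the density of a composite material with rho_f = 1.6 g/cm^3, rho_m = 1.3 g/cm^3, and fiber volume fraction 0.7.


rho_c = rho_f*Vf + rho_m*(1-Vf) = 1.6*0.7 + 1.3*0.3 = 1.51 g/cm^3

1.51 g/cm^3


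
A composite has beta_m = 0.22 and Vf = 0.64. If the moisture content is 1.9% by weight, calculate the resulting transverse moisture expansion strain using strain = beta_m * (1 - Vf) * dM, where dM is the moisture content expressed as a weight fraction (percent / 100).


dM = 1.9/100 = 0.019
strain = beta_m * (1-Vf) * dM = 0.22 * 0.36 * 0.019 = 0.0015048

0.0015048


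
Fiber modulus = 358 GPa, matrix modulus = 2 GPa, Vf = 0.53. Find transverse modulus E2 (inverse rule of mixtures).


1/E2 = Vf/Ef + (1-Vf)/Em = 0.53/358 + 0.47/2
E2 = 4.23 GPa

4.23 GPa


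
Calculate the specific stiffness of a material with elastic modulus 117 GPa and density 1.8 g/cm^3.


Specific stiffness = E/rho = 117/1.8 = 65.0 GPa/(g/cm^3)

65.0 GPa/(g/cm^3)


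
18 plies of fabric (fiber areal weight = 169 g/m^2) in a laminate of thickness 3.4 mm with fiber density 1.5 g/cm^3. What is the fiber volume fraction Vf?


Vf = n * FAW / (rho_f * h * 1000) = 18 * 169 / (1.5 * 3.4 * 1000) = 0.5965

0.5965


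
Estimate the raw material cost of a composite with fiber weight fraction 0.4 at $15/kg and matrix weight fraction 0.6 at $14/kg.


Cost = cost_f*Wf + cost_m*Wm = 15*0.4 + 14*0.6 = $14.4/kg

$14.4/kg


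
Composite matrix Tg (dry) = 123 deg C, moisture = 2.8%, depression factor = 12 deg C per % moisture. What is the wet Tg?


Tg_wet = Tg_dry - k*moisture = 123 - 12*2.8 = 89.4 deg C

89.4 deg C


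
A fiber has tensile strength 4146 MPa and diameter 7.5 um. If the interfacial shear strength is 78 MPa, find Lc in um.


Lc = sigma_f * d / (2 * tau_i) = 4146 * 7.5 / (2 * 78) = 199.3 um

199.3 um


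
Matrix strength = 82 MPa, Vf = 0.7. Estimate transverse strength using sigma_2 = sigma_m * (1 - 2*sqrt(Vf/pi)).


factor = 1 - 2*sqrt(0.7/pi) = 0.0559
sigma_2 = 82 * 0.0559 = 4.59 MPa

4.59 MPa


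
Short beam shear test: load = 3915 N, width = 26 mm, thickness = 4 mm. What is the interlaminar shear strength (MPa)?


ILSS = 3F/(4bh) = 3*3915/(4*26*4) = 28.23 MPa

28.23 MPa


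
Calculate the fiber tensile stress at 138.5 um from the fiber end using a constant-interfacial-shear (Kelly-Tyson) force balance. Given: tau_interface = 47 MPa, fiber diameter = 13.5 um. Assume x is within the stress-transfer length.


Force balance: sigma_f * (pi*d^2/4) = tau * (pi*d) * x  ->  sigma_f = 4 * tau * x / d
sigma_f = 4 * 47 * 138.5 / 13.5 = 1928.7 MPa

1928.7 MPa


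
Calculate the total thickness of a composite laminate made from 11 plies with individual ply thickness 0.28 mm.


h = n * t_ply = 11 * 0.28 = 3.08 mm

3.08 mm


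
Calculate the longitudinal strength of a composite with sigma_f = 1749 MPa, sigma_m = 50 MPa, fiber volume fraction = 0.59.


sigma_1 = sigma_f*Vf + sigma_m*(1-Vf) = 1749*0.59 + 50*0.41 = 1052.4 MPa

1052.4 MPa


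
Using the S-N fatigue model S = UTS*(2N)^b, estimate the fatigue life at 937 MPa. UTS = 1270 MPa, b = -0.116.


N = 0.5 * (S/UTS)^(1/b) = 0.5 * (937/1270)^(1/-0.116) = 6.8779 cycles

6.8779 cycles


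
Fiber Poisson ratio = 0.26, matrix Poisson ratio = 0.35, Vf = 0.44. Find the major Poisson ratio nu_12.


nu_12 = nu_f*Vf + nu_m*(1-Vf) = 0.26*0.44 + 0.35*0.56 = 0.3104

0.3104


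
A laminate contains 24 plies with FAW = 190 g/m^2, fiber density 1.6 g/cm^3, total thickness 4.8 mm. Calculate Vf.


Vf = n * FAW / (rho_f * h * 1000) = 24 * 190 / (1.6 * 4.8 * 1000) = 0.5938

0.5938


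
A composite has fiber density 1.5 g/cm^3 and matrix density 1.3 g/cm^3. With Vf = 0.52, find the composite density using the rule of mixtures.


rho_c = rho_f*Vf + rho_m*(1-Vf) = 1.5*0.52 + 1.3*0.48 = 1.404 g/cm^3

1.404 g/cm^3


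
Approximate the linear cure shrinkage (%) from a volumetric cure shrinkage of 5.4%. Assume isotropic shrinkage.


Linear shrinkage ≈ vol_shrink/3 = 5.4/3 = 1.8%

1.8%


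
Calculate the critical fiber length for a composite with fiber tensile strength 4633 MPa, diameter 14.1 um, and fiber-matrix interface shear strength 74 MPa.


Lc = sigma_f * d / (2 * tau_i) = 4633 * 14.1 / (2 * 74) = 441.4 um

441.4 um


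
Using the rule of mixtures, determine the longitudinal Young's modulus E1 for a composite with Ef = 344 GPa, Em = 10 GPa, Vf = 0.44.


E1 = Ef*Vf + Em*(1-Vf) = 344*0.44 + 10*0.56 = 156.96 GPa

156.96 GPa


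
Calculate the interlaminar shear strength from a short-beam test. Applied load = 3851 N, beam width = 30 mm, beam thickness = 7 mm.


ILSS = 3F/(4bh) = 3*3851/(4*30*7) = 13.75 MPa

13.75 MPa


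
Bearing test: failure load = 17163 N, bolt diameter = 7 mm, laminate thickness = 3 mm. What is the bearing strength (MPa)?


sigma_br = F/(d*h) = 17163/(7*3) = 817.3 MPa

817.3 MPa


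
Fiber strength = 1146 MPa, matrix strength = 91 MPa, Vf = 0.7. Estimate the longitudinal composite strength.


sigma_1 = sigma_f*Vf + sigma_m*(1-Vf) = 1146*0.7 + 91*0.3 = 829.5 MPa

829.5 MPa


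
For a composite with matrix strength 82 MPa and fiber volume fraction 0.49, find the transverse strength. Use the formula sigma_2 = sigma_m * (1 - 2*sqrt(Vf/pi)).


factor = 1 - 2*sqrt(0.49/pi) = 0.2101
sigma_2 = 82 * 0.2101 = 17.23 MPa

17.23 MPa


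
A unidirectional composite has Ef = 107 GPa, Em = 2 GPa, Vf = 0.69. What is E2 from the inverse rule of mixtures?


1/E2 = Vf/Ef + (1-Vf)/Em = 0.69/107 + 0.31/2
E2 = 6.19 GPa

6.19 GPa


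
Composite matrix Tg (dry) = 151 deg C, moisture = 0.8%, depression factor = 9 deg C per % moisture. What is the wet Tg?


Tg_wet = Tg_dry - k*moisture = 151 - 9*0.8 = 143.8 deg C

143.8 deg C


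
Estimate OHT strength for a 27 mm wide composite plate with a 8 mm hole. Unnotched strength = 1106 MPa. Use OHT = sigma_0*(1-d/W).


OHT = sigma_0*(1-d/W) = 1106*(1-8/27) = 778.3 MPa

778.3 MPa


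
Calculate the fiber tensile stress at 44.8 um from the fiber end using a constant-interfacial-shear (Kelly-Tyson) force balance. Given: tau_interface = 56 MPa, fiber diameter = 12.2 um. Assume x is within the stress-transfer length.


Force balance: sigma_f * (pi*d^2/4) = tau * (pi*d) * x  ->  sigma_f = 4 * tau * x / d
sigma_f = 4 * 56 * 44.8 / 12.2 = 822.6 MPa

822.6 MPa
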